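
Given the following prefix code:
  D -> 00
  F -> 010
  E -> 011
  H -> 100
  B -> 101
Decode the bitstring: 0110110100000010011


Decoding step by step:
Bits 011 -> E
Bits 011 -> E
Bits 010 -> F
Bits 00 -> D
Bits 00 -> D
Bits 010 -> F
Bits 011 -> E


Decoded message: EEFDDFE


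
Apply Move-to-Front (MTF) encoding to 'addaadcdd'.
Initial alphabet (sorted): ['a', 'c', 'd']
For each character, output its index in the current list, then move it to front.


MTF encoding:
'a': index 0 in ['a', 'c', 'd'] -> ['a', 'c', 'd']
'd': index 2 in ['a', 'c', 'd'] -> ['d', 'a', 'c']
'd': index 0 in ['d', 'a', 'c'] -> ['d', 'a', 'c']
'a': index 1 in ['d', 'a', 'c'] -> ['a', 'd', 'c']
'a': index 0 in ['a', 'd', 'c'] -> ['a', 'd', 'c']
'd': index 1 in ['a', 'd', 'c'] -> ['d', 'a', 'c']
'c': index 2 in ['d', 'a', 'c'] -> ['c', 'd', 'a']
'd': index 1 in ['c', 'd', 'a'] -> ['d', 'c', 'a']
'd': index 0 in ['d', 'c', 'a'] -> ['d', 'c', 'a']


Output: [0, 2, 0, 1, 0, 1, 2, 1, 0]


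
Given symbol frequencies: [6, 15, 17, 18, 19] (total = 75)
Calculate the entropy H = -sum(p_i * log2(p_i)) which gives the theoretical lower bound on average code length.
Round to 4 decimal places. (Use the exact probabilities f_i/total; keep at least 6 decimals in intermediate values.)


Per-symbol terms -p_i * log2(p_i) with p_i = f_i/75:
  p = 6/75 = 0.080000: log2(p) = -3.643856, -p*log2(p) = 0.291508
  p = 15/75 = 0.200000: log2(p) = -2.321928, -p*log2(p) = 0.464386
  p = 17/75 = 0.226667: log2(p) = -2.141356, -p*log2(p) = 0.485374
  p = 18/75 = 0.240000: log2(p) = -2.058894, -p*log2(p) = 0.494134
  p = 19/75 = 0.253333: log2(p) = -1.980891, -p*log2(p) = 0.501826
H = 0.291508 + 0.464386 + 0.485374 + 0.494134 + 0.501826 = 2.237228

H = 2.2372 bits/symbol


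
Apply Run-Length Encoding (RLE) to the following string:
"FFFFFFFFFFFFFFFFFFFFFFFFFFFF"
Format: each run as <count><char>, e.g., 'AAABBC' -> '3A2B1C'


Scanning runs left to right:
  i=0: run of 'F' x 28 -> '28F'

RLE = 28F


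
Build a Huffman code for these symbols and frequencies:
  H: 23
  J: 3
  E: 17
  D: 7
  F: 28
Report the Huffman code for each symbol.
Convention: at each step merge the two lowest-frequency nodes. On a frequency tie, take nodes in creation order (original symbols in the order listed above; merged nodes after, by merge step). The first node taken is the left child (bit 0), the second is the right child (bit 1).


Huffman tree construction:
Step 1: Merge J(3) + D(7) = 10
Step 2: Merge (J+D)(10) + E(17) = 27
Step 3: Merge H(23) + ((J+D)+E)(27) = 50
Step 4: Merge F(28) + (H+((J+D)+E))(50) = 78
Read each symbol's code off the tree from the root (left child = 0, right child = 1).

Codes:
  H: 10 (length 2)
  J: 1100 (length 4)
  E: 111 (length 3)
  D: 1101 (length 4)
  F: 0 (length 1)
Average code length: 165/78 = 2.1154 bits/symbol


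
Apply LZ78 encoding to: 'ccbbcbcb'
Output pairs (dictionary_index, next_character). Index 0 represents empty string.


LZ78 encoding steps:
Dictionary: {0: ''}
Step 1: w='' (idx 0), next='c' -> output (0, 'c'), add 'c' as idx 1
Step 2: w='c' (idx 1), next='b' -> output (1, 'b'), add 'cb' as idx 2
Step 3: w='' (idx 0), next='b' -> output (0, 'b'), add 'b' as idx 3
Step 4: w='cb' (idx 2), next='c' -> output (2, 'c'), add 'cbc' as idx 4
Step 5: w='b' (idx 3), end of input -> output (3, '')


Encoded: [(0, 'c'), (1, 'b'), (0, 'b'), (2, 'c'), (3, '')]


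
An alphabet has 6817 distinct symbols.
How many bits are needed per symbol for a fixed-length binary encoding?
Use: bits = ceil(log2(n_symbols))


log2(6817) = 12.7349
Bracket: 2^12 = 4096 < 6817 <= 2^13 = 8192
So ceil(log2(6817)) = 13

bits = ceil(log2(6817)) = ceil(12.7349) = 13 bits


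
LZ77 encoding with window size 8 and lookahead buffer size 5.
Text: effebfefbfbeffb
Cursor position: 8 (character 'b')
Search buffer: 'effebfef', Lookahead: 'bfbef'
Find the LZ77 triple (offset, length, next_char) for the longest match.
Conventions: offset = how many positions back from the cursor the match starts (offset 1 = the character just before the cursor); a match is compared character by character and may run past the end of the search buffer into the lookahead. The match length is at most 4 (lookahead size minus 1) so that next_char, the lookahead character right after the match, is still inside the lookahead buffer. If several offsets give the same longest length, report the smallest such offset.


Try each offset into the search buffer:
  offset=1 (pos 7, char 'f'): match length 0
  offset=2 (pos 6, char 'e'): match length 0
  offset=3 (pos 5, char 'f'): match length 0
  offset=4 (pos 4, char 'b'): match length 2
  offset=5 (pos 3, char 'e'): match length 0
  offset=6 (pos 2, char 'f'): match length 0
  offset=7 (pos 1, char 'f'): match length 0
  offset=8 (pos 0, char 'e'): match length 0
Longest match has length 2 at offset 4.
next_char = character at position 8 + 2 = 10 -> 'b'

Best match: offset=4, length=2 (matching 'bf' starting at position 4)
LZ77 triple: (4, 2, 'b')


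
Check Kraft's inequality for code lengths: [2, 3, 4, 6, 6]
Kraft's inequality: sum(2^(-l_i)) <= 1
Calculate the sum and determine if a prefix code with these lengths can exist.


Sum = 2^(-2) + 2^(-3) + 2^(-4) + 2^(-6) + 2^(-6)
    = 0.25 + 0.125 + 0.0625 + 0.015625 + 0.015625
    = 30/64 = 0.46875
Since 0.46875 <= 1, Kraft's inequality IS satisfied.
A prefix code with these lengths CAN exist.

Kraft sum = 0.46875. Satisfied.


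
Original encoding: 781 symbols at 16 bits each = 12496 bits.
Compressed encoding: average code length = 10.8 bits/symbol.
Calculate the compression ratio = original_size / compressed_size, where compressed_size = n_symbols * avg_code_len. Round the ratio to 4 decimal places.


original_size = n_symbols * orig_bits = 781 * 16 = 12496 bits
compressed_size = n_symbols * avg_code_len = 781 * 10.8 = 8434.8 bits
ratio = original_size / compressed_size = 12496 / 8434.8 = 1.4815

Compression ratio = 1.4815


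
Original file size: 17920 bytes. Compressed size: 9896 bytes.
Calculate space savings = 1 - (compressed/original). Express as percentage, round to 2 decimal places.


ratio = compressed/original = 9896/17920 = 0.552232
savings = 1 - ratio = 1 - 0.552232 = 0.447768
as a percentage: 0.447768 * 100 = 44.78%

Space savings = 1 - 9896/17920 = 44.78%


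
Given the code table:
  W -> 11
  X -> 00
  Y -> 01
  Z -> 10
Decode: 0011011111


Decoding:
00 -> X
11 -> W
01 -> Y
11 -> W
11 -> W


Result: XWYWW


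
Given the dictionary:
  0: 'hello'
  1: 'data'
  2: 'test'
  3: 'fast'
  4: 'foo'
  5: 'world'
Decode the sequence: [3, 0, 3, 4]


Look up each index in the dictionary:
  3 -> 'fast'
  0 -> 'hello'
  3 -> 'fast'
  4 -> 'foo'

Decoded: "fast hello fast foo"


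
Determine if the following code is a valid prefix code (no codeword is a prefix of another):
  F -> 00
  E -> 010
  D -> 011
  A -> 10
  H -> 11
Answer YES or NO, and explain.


Checking each pair (does one codeword prefix another?):
  F='00' vs E='010': no prefix
  F='00' vs D='011': no prefix
  F='00' vs A='10': no prefix
  F='00' vs H='11': no prefix
  E='010' vs F='00': no prefix
  E='010' vs D='011': no prefix
  E='010' vs A='10': no prefix
  E='010' vs H='11': no prefix
  D='011' vs F='00': no prefix
  D='011' vs E='010': no prefix
  D='011' vs A='10': no prefix
  D='011' vs H='11': no prefix
  A='10' vs F='00': no prefix
  A='10' vs E='010': no prefix
  A='10' vs D='011': no prefix
  A='10' vs H='11': no prefix
  H='11' vs F='00': no prefix
  H='11' vs E='010': no prefix
  H='11' vs D='011': no prefix
  H='11' vs A='10': no prefix
No violation found over all pairs.

YES -- this is a valid prefix code. No codeword is a prefix of any other codeword.


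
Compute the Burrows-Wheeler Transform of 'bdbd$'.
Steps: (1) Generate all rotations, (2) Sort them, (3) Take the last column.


Rotations (sorted):
  0: $bdbd -> last char: d
  1: bd$bd -> last char: d
  2: bdbd$ -> last char: $
  3: d$bdb -> last char: b
  4: dbd$b -> last char: b


BWT = dd$bb


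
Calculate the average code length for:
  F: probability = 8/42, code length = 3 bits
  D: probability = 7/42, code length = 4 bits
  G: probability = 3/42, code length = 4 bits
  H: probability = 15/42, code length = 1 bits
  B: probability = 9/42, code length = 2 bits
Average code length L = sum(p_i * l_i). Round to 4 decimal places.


Weighted contributions p_i * l_i:
  F: (8/42) * 3 = 24/42
  D: (7/42) * 4 = 28/42
  G: (3/42) * 4 = 12/42
  H: (15/42) * 1 = 15/42
  B: (9/42) * 2 = 18/42
Sum = (24 + 28 + 12 + 15 + 18)/42 = 97/42

L = 97/42 = 2.3095 bits/symbol


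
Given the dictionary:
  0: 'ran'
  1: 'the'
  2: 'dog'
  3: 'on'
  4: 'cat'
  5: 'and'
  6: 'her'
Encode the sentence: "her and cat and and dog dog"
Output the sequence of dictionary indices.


Look up each word in the dictionary:
  'her' -> 6
  'and' -> 5
  'cat' -> 4
  'and' -> 5
  'and' -> 5
  'dog' -> 2
  'dog' -> 2

Encoded: [6, 5, 4, 5, 5, 2, 2]


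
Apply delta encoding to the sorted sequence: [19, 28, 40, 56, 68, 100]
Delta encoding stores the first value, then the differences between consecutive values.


First value: 19
Deltas:
  28 - 19 = 9
  40 - 28 = 12
  56 - 40 = 16
  68 - 56 = 12
  100 - 68 = 32


Delta encoded: [19, 9, 12, 16, 12, 32]


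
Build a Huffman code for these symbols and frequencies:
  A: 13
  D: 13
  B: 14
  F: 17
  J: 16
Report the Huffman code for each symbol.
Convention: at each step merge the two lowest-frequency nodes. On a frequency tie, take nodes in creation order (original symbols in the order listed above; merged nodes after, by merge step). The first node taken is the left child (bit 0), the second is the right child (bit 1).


Huffman tree construction:
Step 1: Merge A(13) + D(13) = 26
Step 2: Merge B(14) + J(16) = 30
Step 3: Merge F(17) + (A+D)(26) = 43
Step 4: Merge (B+J)(30) + (F+(A+D))(43) = 73
Read each symbol's code off the tree from the root (left child = 0, right child = 1).

Codes:
  A: 110 (length 3)
  D: 111 (length 3)
  B: 00 (length 2)
  F: 10 (length 2)
  J: 01 (length 2)
Average code length: 172/73 = 2.3562 bits/symbol


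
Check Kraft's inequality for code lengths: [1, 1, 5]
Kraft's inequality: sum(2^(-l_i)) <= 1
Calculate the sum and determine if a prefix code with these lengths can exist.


Sum = 2^(-1) + 2^(-1) + 2^(-5)
    = 0.5 + 0.5 + 0.03125
    = 33/32 = 1.03125
Since 1.03125 > 1, Kraft's inequality is NOT satisfied.
A prefix code with these lengths CANNOT exist.

Kraft sum = 1.03125. Not satisfied.


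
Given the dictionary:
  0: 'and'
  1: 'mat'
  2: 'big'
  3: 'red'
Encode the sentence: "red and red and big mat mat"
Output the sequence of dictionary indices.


Look up each word in the dictionary:
  'red' -> 3
  'and' -> 0
  'red' -> 3
  'and' -> 0
  'big' -> 2
  'mat' -> 1
  'mat' -> 1

Encoded: [3, 0, 3, 0, 2, 1, 1]


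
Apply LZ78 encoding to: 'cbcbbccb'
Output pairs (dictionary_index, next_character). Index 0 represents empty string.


LZ78 encoding steps:
Dictionary: {0: ''}
Step 1: w='' (idx 0), next='c' -> output (0, 'c'), add 'c' as idx 1
Step 2: w='' (idx 0), next='b' -> output (0, 'b'), add 'b' as idx 2
Step 3: w='c' (idx 1), next='b' -> output (1, 'b'), add 'cb' as idx 3
Step 4: w='b' (idx 2), next='c' -> output (2, 'c'), add 'bc' as idx 4
Step 5: w='cb' (idx 3), end of input -> output (3, '')


Encoded: [(0, 'c'), (0, 'b'), (1, 'b'), (2, 'c'), (3, '')]


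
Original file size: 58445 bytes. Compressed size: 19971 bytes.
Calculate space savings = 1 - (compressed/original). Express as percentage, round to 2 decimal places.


ratio = compressed/original = 19971/58445 = 0.341706
savings = 1 - ratio = 1 - 0.341706 = 0.658294
as a percentage: 0.658294 * 100 = 65.83%

Space savings = 1 - 19971/58445 = 65.83%


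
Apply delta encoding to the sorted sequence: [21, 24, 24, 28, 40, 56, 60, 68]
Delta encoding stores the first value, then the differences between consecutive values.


First value: 21
Deltas:
  24 - 21 = 3
  24 - 24 = 0
  28 - 24 = 4
  40 - 28 = 12
  56 - 40 = 16
  60 - 56 = 4
  68 - 60 = 8


Delta encoded: [21, 3, 0, 4, 12, 16, 4, 8]


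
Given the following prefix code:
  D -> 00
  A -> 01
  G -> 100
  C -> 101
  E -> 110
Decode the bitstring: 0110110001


Decoding step by step:
Bits 01 -> A
Bits 101 -> C
Bits 100 -> G
Bits 01 -> A


Decoded message: ACGA


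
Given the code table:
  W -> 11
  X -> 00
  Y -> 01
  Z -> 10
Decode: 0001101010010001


Decoding:
00 -> X
01 -> Y
10 -> Z
10 -> Z
10 -> Z
01 -> Y
00 -> X
01 -> Y


Result: XYZZZYXY


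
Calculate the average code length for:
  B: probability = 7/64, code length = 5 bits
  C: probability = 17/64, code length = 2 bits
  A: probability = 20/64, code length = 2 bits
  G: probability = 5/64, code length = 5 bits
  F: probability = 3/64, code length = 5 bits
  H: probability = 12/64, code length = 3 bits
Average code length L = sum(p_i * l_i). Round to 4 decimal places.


Weighted contributions p_i * l_i:
  B: (7/64) * 5 = 35/64
  C: (17/64) * 2 = 34/64
  A: (20/64) * 2 = 40/64
  G: (5/64) * 5 = 25/64
  F: (3/64) * 5 = 15/64
  H: (12/64) * 3 = 36/64
Sum = (35 + 34 + 40 + 25 + 15 + 36)/64 = 185/64

L = 185/64 = 2.8906 bits/symbol


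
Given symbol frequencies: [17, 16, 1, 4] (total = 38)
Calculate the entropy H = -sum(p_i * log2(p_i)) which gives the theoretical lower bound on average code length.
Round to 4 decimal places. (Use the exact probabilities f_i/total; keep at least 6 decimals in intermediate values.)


Per-symbol terms -p_i * log2(p_i) with p_i = f_i/38:
  p = 17/38 = 0.447368: log2(p) = -1.160465, -p*log2(p) = 0.519155
  p = 16/38 = 0.421053: log2(p) = -1.247928, -p*log2(p) = 0.525443
  p = 1/38 = 0.026316: log2(p) = -5.247928, -p*log2(p) = 0.138103
  p = 4/38 = 0.105263: log2(p) = -3.247928, -p*log2(p) = 0.341887
H = 0.519155 + 0.525443 + 0.138103 + 0.341887 = 1.524588

H = 1.5246 bits/symbol


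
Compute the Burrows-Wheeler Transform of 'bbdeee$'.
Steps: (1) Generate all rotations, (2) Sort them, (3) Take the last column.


Rotations (sorted):
  0: $bbdeee -> last char: e
  1: bbdeee$ -> last char: $
  2: bdeee$b -> last char: b
  3: deee$bb -> last char: b
  4: e$bbdee -> last char: e
  5: ee$bbde -> last char: e
  6: eee$bbd -> last char: d


BWT = e$bbeed


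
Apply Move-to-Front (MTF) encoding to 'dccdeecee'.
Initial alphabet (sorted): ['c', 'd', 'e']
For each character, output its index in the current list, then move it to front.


MTF encoding:
'd': index 1 in ['c', 'd', 'e'] -> ['d', 'c', 'e']
'c': index 1 in ['d', 'c', 'e'] -> ['c', 'd', 'e']
'c': index 0 in ['c', 'd', 'e'] -> ['c', 'd', 'e']
'd': index 1 in ['c', 'd', 'e'] -> ['d', 'c', 'e']
'e': index 2 in ['d', 'c', 'e'] -> ['e', 'd', 'c']
'e': index 0 in ['e', 'd', 'c'] -> ['e', 'd', 'c']
'c': index 2 in ['e', 'd', 'c'] -> ['c', 'e', 'd']
'e': index 1 in ['c', 'e', 'd'] -> ['e', 'c', 'd']
'e': index 0 in ['e', 'c', 'd'] -> ['e', 'c', 'd']


Output: [1, 1, 0, 1, 2, 0, 2, 1, 0]


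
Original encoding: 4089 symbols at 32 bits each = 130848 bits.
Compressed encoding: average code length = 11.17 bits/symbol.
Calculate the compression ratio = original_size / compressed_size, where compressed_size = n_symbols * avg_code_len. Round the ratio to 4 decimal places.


original_size = n_symbols * orig_bits = 4089 * 32 = 130848 bits
compressed_size = n_symbols * avg_code_len = 4089 * 11.17 = 45674.13 bits
ratio = original_size / compressed_size = 130848 / 45674.13 = 2.8648

Compression ratio = 2.8648


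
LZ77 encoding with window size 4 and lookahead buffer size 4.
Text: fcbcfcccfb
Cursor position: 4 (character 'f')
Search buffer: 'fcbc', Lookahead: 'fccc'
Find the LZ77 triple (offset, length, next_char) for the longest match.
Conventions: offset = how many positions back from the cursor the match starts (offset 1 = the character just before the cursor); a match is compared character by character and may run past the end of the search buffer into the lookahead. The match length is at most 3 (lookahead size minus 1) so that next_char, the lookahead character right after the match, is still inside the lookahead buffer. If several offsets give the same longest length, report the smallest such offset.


Try each offset into the search buffer:
  offset=1 (pos 3, char 'c'): match length 0
  offset=2 (pos 2, char 'b'): match length 0
  offset=3 (pos 1, char 'c'): match length 0
  offset=4 (pos 0, char 'f'): match length 2
Longest match has length 2 at offset 4.
next_char = character at position 4 + 2 = 6 -> 'c'

Best match: offset=4, length=2 (matching 'fc' starting at position 0)
LZ77 triple: (4, 2, 'c')


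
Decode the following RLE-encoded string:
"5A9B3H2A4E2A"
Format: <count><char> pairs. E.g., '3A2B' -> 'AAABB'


Expanding each <count><char> pair:
  5A -> 'AAAAA'
  9B -> 'BBBBBBBBB'
  3H -> 'HHH'
  2A -> 'AA'
  4E -> 'EEEE'
  2A -> 'AA'

Decoded = AAAAABBBBBBBBBHHHAAEEEEAA


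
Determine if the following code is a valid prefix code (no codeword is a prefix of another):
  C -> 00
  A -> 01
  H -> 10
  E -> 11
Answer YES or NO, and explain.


Checking each pair (does one codeword prefix another?):
  C='00' vs A='01': no prefix
  C='00' vs H='10': no prefix
  C='00' vs E='11': no prefix
  A='01' vs C='00': no prefix
  A='01' vs H='10': no prefix
  A='01' vs E='11': no prefix
  H='10' vs C='00': no prefix
  H='10' vs A='01': no prefix
  H='10' vs E='11': no prefix
  E='11' vs C='00': no prefix
  E='11' vs A='01': no prefix
  E='11' vs H='10': no prefix
No violation found over all pairs.

YES -- this is a valid prefix code. No codeword is a prefix of any other codeword.


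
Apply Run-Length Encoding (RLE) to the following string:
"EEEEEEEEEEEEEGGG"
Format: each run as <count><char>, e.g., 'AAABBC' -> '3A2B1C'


Scanning runs left to right:
  i=0: run of 'E' x 13 -> '13E'
  i=13: run of 'G' x 3 -> '3G'

RLE = 13E3G


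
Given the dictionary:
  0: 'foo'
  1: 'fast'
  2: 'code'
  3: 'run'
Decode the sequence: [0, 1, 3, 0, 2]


Look up each index in the dictionary:
  0 -> 'foo'
  1 -> 'fast'
  3 -> 'run'
  0 -> 'foo'
  2 -> 'code'

Decoded: "foo fast run foo code"


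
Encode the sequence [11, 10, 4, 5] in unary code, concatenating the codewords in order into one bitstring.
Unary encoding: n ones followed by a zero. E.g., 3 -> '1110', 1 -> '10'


Encode each number as n ones followed by a terminating 0:
  11 -> 111111111110 (12 bits)
  10 -> 11111111110 (11 bits)
  4 -> 11110 (5 bits)
  5 -> 111110 (6 bits)
Total length = 12 + 11 + 5 + 6 = 34 bits.

Unary([11, 10, 4, 5]) = 1111111111101111111111011110111110 (34 bits)


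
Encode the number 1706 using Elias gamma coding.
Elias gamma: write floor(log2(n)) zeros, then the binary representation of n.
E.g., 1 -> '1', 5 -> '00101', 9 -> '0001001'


num_bits = floor(log2(1706)) + 1 = 11
leading_zeros = num_bits - 1 = 10
binary(1706) = 11010101010

Elias gamma(1706) = '0000000000' + '11010101010' = 000000000011010101010 (21 bits)


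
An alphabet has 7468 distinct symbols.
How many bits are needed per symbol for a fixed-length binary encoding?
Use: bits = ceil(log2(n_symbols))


log2(7468) = 12.8665
Bracket: 2^12 = 4096 < 7468 <= 2^13 = 8192
So ceil(log2(7468)) = 13

bits = ceil(log2(7468)) = ceil(12.8665) = 13 bits


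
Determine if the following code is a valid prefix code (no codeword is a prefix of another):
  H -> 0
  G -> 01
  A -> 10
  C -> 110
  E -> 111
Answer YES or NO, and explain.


Checking each pair (does one codeword prefix another?):
  H='0' vs G='01': prefix -- VIOLATION

NO -- this is NOT a valid prefix code. H (0) is a prefix of G (01).


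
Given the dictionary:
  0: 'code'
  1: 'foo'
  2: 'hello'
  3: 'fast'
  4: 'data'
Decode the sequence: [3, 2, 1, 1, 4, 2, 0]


Look up each index in the dictionary:
  3 -> 'fast'
  2 -> 'hello'
  1 -> 'foo'
  1 -> 'foo'
  4 -> 'data'
  2 -> 'hello'
  0 -> 'code'

Decoded: "fast hello foo foo data hello code"


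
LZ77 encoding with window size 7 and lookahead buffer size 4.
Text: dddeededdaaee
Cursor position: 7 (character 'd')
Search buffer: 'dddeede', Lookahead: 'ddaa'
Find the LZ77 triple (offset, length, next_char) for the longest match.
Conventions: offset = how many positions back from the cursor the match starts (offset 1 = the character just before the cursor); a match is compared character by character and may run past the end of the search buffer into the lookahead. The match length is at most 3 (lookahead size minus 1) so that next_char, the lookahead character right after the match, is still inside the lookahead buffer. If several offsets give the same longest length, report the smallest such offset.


Try each offset into the search buffer:
  offset=1 (pos 6, char 'e'): match length 0
  offset=2 (pos 5, char 'd'): match length 1
  offset=3 (pos 4, char 'e'): match length 0
  offset=4 (pos 3, char 'e'): match length 0
  offset=5 (pos 2, char 'd'): match length 1
  offset=6 (pos 1, char 'd'): match length 2
  offset=7 (pos 0, char 'd'): match length 2
Longest match has length 2, found at offsets 6, 7; take the smallest, offset 6.
next_char = character at position 7 + 2 = 9 -> 'a'

Best match: offset=6, length=2 (matching 'dd' starting at position 1)
LZ77 triple: (6, 2, 'a')


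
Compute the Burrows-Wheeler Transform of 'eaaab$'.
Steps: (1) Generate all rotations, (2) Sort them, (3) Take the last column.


Rotations (sorted):
  0: $eaaab -> last char: b
  1: aaab$e -> last char: e
  2: aab$ea -> last char: a
  3: ab$eaa -> last char: a
  4: b$eaaa -> last char: a
  5: eaaab$ -> last char: $


BWT = beaaa$


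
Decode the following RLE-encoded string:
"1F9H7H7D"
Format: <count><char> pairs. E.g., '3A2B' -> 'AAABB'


Expanding each <count><char> pair:
  1F -> 'F'
  9H -> 'HHHHHHHHH'
  7H -> 'HHHHHHH'
  7D -> 'DDDDDDD'

Decoded = FHHHHHHHHHHHHHHHHDDDDDDD


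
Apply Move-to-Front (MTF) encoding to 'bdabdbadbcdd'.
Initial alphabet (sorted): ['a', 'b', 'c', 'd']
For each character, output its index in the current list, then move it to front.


MTF encoding:
'b': index 1 in ['a', 'b', 'c', 'd'] -> ['b', 'a', 'c', 'd']
'd': index 3 in ['b', 'a', 'c', 'd'] -> ['d', 'b', 'a', 'c']
'a': index 2 in ['d', 'b', 'a', 'c'] -> ['a', 'd', 'b', 'c']
'b': index 2 in ['a', 'd', 'b', 'c'] -> ['b', 'a', 'd', 'c']
'd': index 2 in ['b', 'a', 'd', 'c'] -> ['d', 'b', 'a', 'c']
'b': index 1 in ['d', 'b', 'a', 'c'] -> ['b', 'd', 'a', 'c']
'a': index 2 in ['b', 'd', 'a', 'c'] -> ['a', 'b', 'd', 'c']
'd': index 2 in ['a', 'b', 'd', 'c'] -> ['d', 'a', 'b', 'c']
'b': index 2 in ['d', 'a', 'b', 'c'] -> ['b', 'd', 'a', 'c']
'c': index 3 in ['b', 'd', 'a', 'c'] -> ['c', 'b', 'd', 'a']
'd': index 2 in ['c', 'b', 'd', 'a'] -> ['d', 'c', 'b', 'a']
'd': index 0 in ['d', 'c', 'b', 'a'] -> ['d', 'c', 'b', 'a']


Output: [1, 3, 2, 2, 2, 1, 2, 2, 2, 3, 2, 0]


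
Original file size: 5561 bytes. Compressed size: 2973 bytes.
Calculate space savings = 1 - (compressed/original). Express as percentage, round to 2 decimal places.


ratio = compressed/original = 2973/5561 = 0.534616
savings = 1 - ratio = 1 - 0.534616 = 0.465384
as a percentage: 0.465384 * 100 = 46.54%

Space savings = 1 - 2973/5561 = 46.54%


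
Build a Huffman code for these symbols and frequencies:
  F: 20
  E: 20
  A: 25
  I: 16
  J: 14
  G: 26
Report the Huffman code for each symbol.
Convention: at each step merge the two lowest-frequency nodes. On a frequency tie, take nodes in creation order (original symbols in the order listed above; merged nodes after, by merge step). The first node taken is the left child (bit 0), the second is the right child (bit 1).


Huffman tree construction:
Step 1: Merge J(14) + I(16) = 30
Step 2: Merge F(20) + E(20) = 40
Step 3: Merge A(25) + G(26) = 51
Step 4: Merge (J+I)(30) + (F+E)(40) = 70
Step 5: Merge (A+G)(51) + ((J+I)+(F+E))(70) = 121
Read each symbol's code off the tree from the root (left child = 0, right child = 1).

Codes:
  F: 110 (length 3)
  E: 111 (length 3)
  A: 00 (length 2)
  I: 101 (length 3)
  J: 100 (length 3)
  G: 01 (length 2)
Average code length: 312/121 = 2.5785 bits/symbol


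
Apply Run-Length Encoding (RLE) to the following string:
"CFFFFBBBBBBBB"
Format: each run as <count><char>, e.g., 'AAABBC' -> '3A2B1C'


Scanning runs left to right:
  i=0: run of 'C' x 1 -> '1C'
  i=1: run of 'F' x 4 -> '4F'
  i=5: run of 'B' x 8 -> '8B'

RLE = 1C4F8B


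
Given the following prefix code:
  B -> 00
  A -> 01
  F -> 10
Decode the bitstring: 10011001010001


Decoding step by step:
Bits 10 -> F
Bits 01 -> A
Bits 10 -> F
Bits 01 -> A
Bits 01 -> A
Bits 00 -> B
Bits 01 -> A


Decoded message: FAFAABA


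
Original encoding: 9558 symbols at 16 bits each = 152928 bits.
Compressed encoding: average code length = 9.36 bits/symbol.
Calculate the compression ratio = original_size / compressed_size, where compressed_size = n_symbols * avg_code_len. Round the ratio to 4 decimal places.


original_size = n_symbols * orig_bits = 9558 * 16 = 152928 bits
compressed_size = n_symbols * avg_code_len = 9558 * 9.36 = 89462.88 bits
ratio = original_size / compressed_size = 152928 / 89462.88 = 1.7094

Compression ratio = 1.7094


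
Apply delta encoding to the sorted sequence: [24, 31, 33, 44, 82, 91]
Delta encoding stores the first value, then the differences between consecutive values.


First value: 24
Deltas:
  31 - 24 = 7
  33 - 31 = 2
  44 - 33 = 11
  82 - 44 = 38
  91 - 82 = 9


Delta encoded: [24, 7, 2, 11, 38, 9]


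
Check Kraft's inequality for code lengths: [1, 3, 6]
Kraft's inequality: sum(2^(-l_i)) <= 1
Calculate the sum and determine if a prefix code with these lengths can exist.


Sum = 2^(-1) + 2^(-3) + 2^(-6)
    = 0.5 + 0.125 + 0.015625
    = 41/64 = 0.640625
Since 0.640625 <= 1, Kraft's inequality IS satisfied.
A prefix code with these lengths CAN exist.

Kraft sum = 0.640625. Satisfied.


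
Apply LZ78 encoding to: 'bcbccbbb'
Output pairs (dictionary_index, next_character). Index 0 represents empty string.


LZ78 encoding steps:
Dictionary: {0: ''}
Step 1: w='' (idx 0), next='b' -> output (0, 'b'), add 'b' as idx 1
Step 2: w='' (idx 0), next='c' -> output (0, 'c'), add 'c' as idx 2
Step 3: w='b' (idx 1), next='c' -> output (1, 'c'), add 'bc' as idx 3
Step 4: w='c' (idx 2), next='b' -> output (2, 'b'), add 'cb' as idx 4
Step 5: w='b' (idx 1), next='b' -> output (1, 'b'), add 'bb' as idx 5


Encoded: [(0, 'b'), (0, 'c'), (1, 'c'), (2, 'b'), (1, 'b')]


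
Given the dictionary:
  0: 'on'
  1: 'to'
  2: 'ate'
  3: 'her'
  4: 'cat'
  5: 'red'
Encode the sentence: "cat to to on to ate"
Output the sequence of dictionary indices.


Look up each word in the dictionary:
  'cat' -> 4
  'to' -> 1
  'to' -> 1
  'on' -> 0
  'to' -> 1
  'ate' -> 2

Encoded: [4, 1, 1, 0, 1, 2]


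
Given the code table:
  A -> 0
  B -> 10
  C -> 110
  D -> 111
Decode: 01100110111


Decoding:
0 -> A
110 -> C
0 -> A
110 -> C
111 -> D


Result: ACACD


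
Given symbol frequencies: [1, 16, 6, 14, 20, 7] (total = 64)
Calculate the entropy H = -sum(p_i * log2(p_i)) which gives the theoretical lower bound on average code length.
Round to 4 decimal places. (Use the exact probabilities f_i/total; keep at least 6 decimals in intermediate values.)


Per-symbol terms -p_i * log2(p_i) with p_i = f_i/64:
  p = 1/64 = 0.015625: log2(p) = -6.000000, -p*log2(p) = 0.093750
  p = 16/64 = 0.250000: log2(p) = -2.000000, -p*log2(p) = 0.500000
  p = 6/64 = 0.093750: log2(p) = -3.415037, -p*log2(p) = 0.320160
  p = 14/64 = 0.218750: log2(p) = -2.192645, -p*log2(p) = 0.479641
  p = 20/64 = 0.312500: log2(p) = -1.678072, -p*log2(p) = 0.524397
  p = 7/64 = 0.109375: log2(p) = -3.192645, -p*log2(p) = 0.349196
H = 0.093750 + 0.500000 + 0.320160 + 0.479641 + 0.524397 + 0.349196 = 2.267144

H = 2.2671 bits/symbol


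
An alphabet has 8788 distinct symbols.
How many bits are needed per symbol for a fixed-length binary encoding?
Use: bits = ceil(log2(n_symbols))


log2(8788) = 13.1013
Bracket: 2^13 = 8192 < 8788 <= 2^14 = 16384
So ceil(log2(8788)) = 14

bits = ceil(log2(8788)) = ceil(13.1013) = 14 bits


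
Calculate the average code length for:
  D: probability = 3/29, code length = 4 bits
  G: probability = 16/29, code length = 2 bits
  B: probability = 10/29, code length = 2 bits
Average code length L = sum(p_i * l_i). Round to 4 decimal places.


Weighted contributions p_i * l_i:
  D: (3/29) * 4 = 12/29
  G: (16/29) * 2 = 32/29
  B: (10/29) * 2 = 20/29
Sum = (12 + 32 + 20)/29 = 64/29

L = 64/29 = 2.2069 bits/symbol


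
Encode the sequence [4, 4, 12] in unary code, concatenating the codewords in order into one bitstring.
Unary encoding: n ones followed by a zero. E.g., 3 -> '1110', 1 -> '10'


Encode each number as n ones followed by a terminating 0:
  4 -> 11110 (5 bits)
  4 -> 11110 (5 bits)
  12 -> 1111111111110 (13 bits)
Total length = 5 + 5 + 13 = 23 bits.

Unary([4, 4, 12]) = 11110111101111111111110 (23 bits)


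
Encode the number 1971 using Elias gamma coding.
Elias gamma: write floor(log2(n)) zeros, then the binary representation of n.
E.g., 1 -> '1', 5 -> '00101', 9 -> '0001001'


num_bits = floor(log2(1971)) + 1 = 11
leading_zeros = num_bits - 1 = 10
binary(1971) = 11110110011

Elias gamma(1971) = '0000000000' + '11110110011' = 000000000011110110011 (21 bits)


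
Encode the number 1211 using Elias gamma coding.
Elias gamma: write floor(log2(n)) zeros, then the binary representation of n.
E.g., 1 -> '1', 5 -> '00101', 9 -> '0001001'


num_bits = floor(log2(1211)) + 1 = 11
leading_zeros = num_bits - 1 = 10
binary(1211) = 10010111011

Elias gamma(1211) = '0000000000' + '10010111011' = 000000000010010111011 (21 bits)


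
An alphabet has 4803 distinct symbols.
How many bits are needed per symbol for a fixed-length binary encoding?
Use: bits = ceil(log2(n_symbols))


log2(4803) = 12.2297
Bracket: 2^12 = 4096 < 4803 <= 2^13 = 8192
So ceil(log2(4803)) = 13

bits = ceil(log2(4803)) = ceil(12.2297) = 13 bits


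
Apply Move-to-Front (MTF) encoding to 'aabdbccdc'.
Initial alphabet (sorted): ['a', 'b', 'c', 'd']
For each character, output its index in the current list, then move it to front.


MTF encoding:
'a': index 0 in ['a', 'b', 'c', 'd'] -> ['a', 'b', 'c', 'd']
'a': index 0 in ['a', 'b', 'c', 'd'] -> ['a', 'b', 'c', 'd']
'b': index 1 in ['a', 'b', 'c', 'd'] -> ['b', 'a', 'c', 'd']
'd': index 3 in ['b', 'a', 'c', 'd'] -> ['d', 'b', 'a', 'c']
'b': index 1 in ['d', 'b', 'a', 'c'] -> ['b', 'd', 'a', 'c']
'c': index 3 in ['b', 'd', 'a', 'c'] -> ['c', 'b', 'd', 'a']
'c': index 0 in ['c', 'b', 'd', 'a'] -> ['c', 'b', 'd', 'a']
'd': index 2 in ['c', 'b', 'd', 'a'] -> ['d', 'c', 'b', 'a']
'c': index 1 in ['d', 'c', 'b', 'a'] -> ['c', 'd', 'b', 'a']


Output: [0, 0, 1, 3, 1, 3, 0, 2, 1]


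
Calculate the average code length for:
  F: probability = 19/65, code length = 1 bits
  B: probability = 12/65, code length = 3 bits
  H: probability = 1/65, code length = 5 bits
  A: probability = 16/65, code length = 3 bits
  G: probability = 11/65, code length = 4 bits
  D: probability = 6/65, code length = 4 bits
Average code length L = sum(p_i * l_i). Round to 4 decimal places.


Weighted contributions p_i * l_i:
  F: (19/65) * 1 = 19/65
  B: (12/65) * 3 = 36/65
  H: (1/65) * 5 = 5/65
  A: (16/65) * 3 = 48/65
  G: (11/65) * 4 = 44/65
  D: (6/65) * 4 = 24/65
Sum = (19 + 36 + 5 + 48 + 44 + 24)/65 = 176/65

L = 176/65 = 2.7077 bits/symbol


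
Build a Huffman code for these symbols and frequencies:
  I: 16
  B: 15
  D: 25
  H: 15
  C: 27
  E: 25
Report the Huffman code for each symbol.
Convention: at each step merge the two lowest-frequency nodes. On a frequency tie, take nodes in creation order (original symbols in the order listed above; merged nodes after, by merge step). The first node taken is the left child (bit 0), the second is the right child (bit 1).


Huffman tree construction:
Step 1: Merge B(15) + H(15) = 30
Step 2: Merge I(16) + D(25) = 41
Step 3: Merge E(25) + C(27) = 52
Step 4: Merge (B+H)(30) + (I+D)(41) = 71
Step 5: Merge (E+C)(52) + ((B+H)+(I+D))(71) = 123
Read each symbol's code off the tree from the root (left child = 0, right child = 1).

Codes:
  I: 110 (length 3)
  B: 100 (length 3)
  D: 111 (length 3)
  H: 101 (length 3)
  C: 01 (length 2)
  E: 00 (length 2)
Average code length: 317/123 = 2.5772 bits/symbol


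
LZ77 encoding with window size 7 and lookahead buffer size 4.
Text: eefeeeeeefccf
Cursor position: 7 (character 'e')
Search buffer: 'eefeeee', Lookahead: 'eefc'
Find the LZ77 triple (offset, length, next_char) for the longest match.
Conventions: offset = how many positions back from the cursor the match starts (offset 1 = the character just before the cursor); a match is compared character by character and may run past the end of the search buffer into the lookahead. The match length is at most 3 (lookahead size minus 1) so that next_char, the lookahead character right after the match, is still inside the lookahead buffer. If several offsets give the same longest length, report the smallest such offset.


Try each offset into the search buffer:
  offset=1 (pos 6, char 'e'): match length 2
  offset=2 (pos 5, char 'e'): match length 2
  offset=3 (pos 4, char 'e'): match length 2
  offset=4 (pos 3, char 'e'): match length 2
  offset=5 (pos 2, char 'f'): match length 0
  offset=6 (pos 1, char 'e'): match length 1
  offset=7 (pos 0, char 'e'): match length 3
Longest match has length 3 at offset 7.
next_char = character at position 7 + 3 = 10 -> 'c'

Best match: offset=7, length=3 (matching 'eef' starting at position 0)
LZ77 triple: (7, 3, 'c')


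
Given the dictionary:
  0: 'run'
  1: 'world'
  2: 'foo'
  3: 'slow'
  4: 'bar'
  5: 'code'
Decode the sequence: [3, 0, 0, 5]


Look up each index in the dictionary:
  3 -> 'slow'
  0 -> 'run'
  0 -> 'run'
  5 -> 'code'

Decoded: "slow run run code"


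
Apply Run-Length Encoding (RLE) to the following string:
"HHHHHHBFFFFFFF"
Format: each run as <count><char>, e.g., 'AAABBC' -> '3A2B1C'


Scanning runs left to right:
  i=0: run of 'H' x 6 -> '6H'
  i=6: run of 'B' x 1 -> '1B'
  i=7: run of 'F' x 7 -> '7F'

RLE = 6H1B7F


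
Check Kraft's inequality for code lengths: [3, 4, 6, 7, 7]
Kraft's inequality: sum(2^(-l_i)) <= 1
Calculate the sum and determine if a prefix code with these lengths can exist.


Sum = 2^(-3) + 2^(-4) + 2^(-6) + 2^(-7) + 2^(-7)
    = 0.125 + 0.0625 + 0.015625 + 0.0078125 + 0.0078125
    = 28/128 = 0.21875
Since 0.21875 <= 1, Kraft's inequality IS satisfied.
A prefix code with these lengths CAN exist.

Kraft sum = 0.21875. Satisfied.


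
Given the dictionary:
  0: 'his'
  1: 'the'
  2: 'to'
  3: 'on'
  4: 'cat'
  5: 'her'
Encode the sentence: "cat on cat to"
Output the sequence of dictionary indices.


Look up each word in the dictionary:
  'cat' -> 4
  'on' -> 3
  'cat' -> 4
  'to' -> 2

Encoded: [4, 3, 4, 2]


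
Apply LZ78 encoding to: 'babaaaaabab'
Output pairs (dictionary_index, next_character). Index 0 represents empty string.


LZ78 encoding steps:
Dictionary: {0: ''}
Step 1: w='' (idx 0), next='b' -> output (0, 'b'), add 'b' as idx 1
Step 2: w='' (idx 0), next='a' -> output (0, 'a'), add 'a' as idx 2
Step 3: w='b' (idx 1), next='a' -> output (1, 'a'), add 'ba' as idx 3
Step 4: w='a' (idx 2), next='a' -> output (2, 'a'), add 'aa' as idx 4
Step 5: w='aa' (idx 4), next='b' -> output (4, 'b'), add 'aab' as idx 5
Step 6: w='a' (idx 2), next='b' -> output (2, 'b'), add 'ab' as idx 6


Encoded: [(0, 'b'), (0, 'a'), (1, 'a'), (2, 'a'), (4, 'b'), (2, 'b')]


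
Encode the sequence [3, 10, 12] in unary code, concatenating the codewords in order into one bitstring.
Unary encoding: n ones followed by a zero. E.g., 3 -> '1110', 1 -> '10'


Encode each number as n ones followed by a terminating 0:
  3 -> 1110 (4 bits)
  10 -> 11111111110 (11 bits)
  12 -> 1111111111110 (13 bits)
Total length = 4 + 11 + 13 = 28 bits.

Unary([3, 10, 12]) = 1110111111111101111111111110 (28 bits)


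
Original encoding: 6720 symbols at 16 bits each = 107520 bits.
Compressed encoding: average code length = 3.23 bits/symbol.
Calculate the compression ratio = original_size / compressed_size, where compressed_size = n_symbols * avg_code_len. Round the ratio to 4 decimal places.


original_size = n_symbols * orig_bits = 6720 * 16 = 107520 bits
compressed_size = n_symbols * avg_code_len = 6720 * 3.23 = 21705.6 bits
ratio = original_size / compressed_size = 107520 / 21705.6 = 4.9536

Compression ratio = 4.9536


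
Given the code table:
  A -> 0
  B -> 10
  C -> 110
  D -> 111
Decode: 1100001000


Decoding:
110 -> C
0 -> A
0 -> A
0 -> A
10 -> B
0 -> A
0 -> A


Result: CAAABAA


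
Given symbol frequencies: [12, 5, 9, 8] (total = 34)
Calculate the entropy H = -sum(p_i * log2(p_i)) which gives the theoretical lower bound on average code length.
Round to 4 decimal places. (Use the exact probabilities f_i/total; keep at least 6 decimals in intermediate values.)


Per-symbol terms -p_i * log2(p_i) with p_i = f_i/34:
  p = 12/34 = 0.352941: log2(p) = -1.502500, -p*log2(p) = 0.530294
  p = 5/34 = 0.147059: log2(p) = -2.765535, -p*log2(p) = 0.406696
  p = 9/34 = 0.264706: log2(p) = -1.917538, -p*log2(p) = 0.507584
  p = 8/34 = 0.235294: log2(p) = -2.087463, -p*log2(p) = 0.491168
H = 0.530294 + 0.406696 + 0.507584 + 0.491168 = 1.935742

H = 1.9357 bits/symbol


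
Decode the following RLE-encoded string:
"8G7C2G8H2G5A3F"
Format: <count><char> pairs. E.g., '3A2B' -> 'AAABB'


Expanding each <count><char> pair:
  8G -> 'GGGGGGGG'
  7C -> 'CCCCCCC'
  2G -> 'GG'
  8H -> 'HHHHHHHH'
  2G -> 'GG'
  5A -> 'AAAAA'
  3F -> 'FFF'

Decoded = GGGGGGGGCCCCCCCGGHHHHHHHHGGAAAAAFFF


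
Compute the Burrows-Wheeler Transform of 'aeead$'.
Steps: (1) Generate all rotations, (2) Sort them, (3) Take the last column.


Rotations (sorted):
  0: $aeead -> last char: d
  1: ad$aee -> last char: e
  2: aeead$ -> last char: $
  3: d$aeea -> last char: a
  4: ead$ae -> last char: e
  5: eead$a -> last char: a


BWT = de$aea


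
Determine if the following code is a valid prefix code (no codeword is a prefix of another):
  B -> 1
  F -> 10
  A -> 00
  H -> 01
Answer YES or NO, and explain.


Checking each pair (does one codeword prefix another?):
  B='1' vs F='10': prefix -- VIOLATION

NO -- this is NOT a valid prefix code. B (1) is a prefix of F (10).


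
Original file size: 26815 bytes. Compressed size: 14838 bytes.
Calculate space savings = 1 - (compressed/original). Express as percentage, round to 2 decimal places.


ratio = compressed/original = 14838/26815 = 0.553347
savings = 1 - ratio = 1 - 0.553347 = 0.446653
as a percentage: 0.446653 * 100 = 44.67%

Space savings = 1 - 14838/26815 = 44.67%


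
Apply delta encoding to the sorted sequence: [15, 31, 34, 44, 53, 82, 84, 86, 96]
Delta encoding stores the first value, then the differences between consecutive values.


First value: 15
Deltas:
  31 - 15 = 16
  34 - 31 = 3
  44 - 34 = 10
  53 - 44 = 9
  82 - 53 = 29
  84 - 82 = 2
  86 - 84 = 2
  96 - 86 = 10


Delta encoded: [15, 16, 3, 10, 9, 29, 2, 2, 10]


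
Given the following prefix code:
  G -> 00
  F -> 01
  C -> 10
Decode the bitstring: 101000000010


Decoding step by step:
Bits 10 -> C
Bits 10 -> C
Bits 00 -> G
Bits 00 -> G
Bits 00 -> G
Bits 10 -> C


Decoded message: CCGGGC


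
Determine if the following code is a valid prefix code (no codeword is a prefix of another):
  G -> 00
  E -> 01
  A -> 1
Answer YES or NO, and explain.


Checking each pair (does one codeword prefix another?):
  G='00' vs E='01': no prefix
  G='00' vs A='1': no prefix
  E='01' vs G='00': no prefix
  E='01' vs A='1': no prefix
  A='1' vs G='00': no prefix
  A='1' vs E='01': no prefix
No violation found over all pairs.

YES -- this is a valid prefix code. No codeword is a prefix of any other codeword.


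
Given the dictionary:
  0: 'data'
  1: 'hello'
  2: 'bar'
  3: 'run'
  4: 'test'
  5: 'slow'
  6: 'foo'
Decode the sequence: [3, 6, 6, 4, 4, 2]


Look up each index in the dictionary:
  3 -> 'run'
  6 -> 'foo'
  6 -> 'foo'
  4 -> 'test'
  4 -> 'test'
  2 -> 'bar'

Decoded: "run foo foo test test bar"


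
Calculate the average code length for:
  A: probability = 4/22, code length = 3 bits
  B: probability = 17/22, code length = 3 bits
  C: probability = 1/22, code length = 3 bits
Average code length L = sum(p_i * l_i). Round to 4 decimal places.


Weighted contributions p_i * l_i:
  A: (4/22) * 3 = 12/22
  B: (17/22) * 3 = 51/22
  C: (1/22) * 3 = 3/22
Sum = (12 + 51 + 3)/22 = 66/22

L = 66/22 = 3.0000 bits/symbol
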